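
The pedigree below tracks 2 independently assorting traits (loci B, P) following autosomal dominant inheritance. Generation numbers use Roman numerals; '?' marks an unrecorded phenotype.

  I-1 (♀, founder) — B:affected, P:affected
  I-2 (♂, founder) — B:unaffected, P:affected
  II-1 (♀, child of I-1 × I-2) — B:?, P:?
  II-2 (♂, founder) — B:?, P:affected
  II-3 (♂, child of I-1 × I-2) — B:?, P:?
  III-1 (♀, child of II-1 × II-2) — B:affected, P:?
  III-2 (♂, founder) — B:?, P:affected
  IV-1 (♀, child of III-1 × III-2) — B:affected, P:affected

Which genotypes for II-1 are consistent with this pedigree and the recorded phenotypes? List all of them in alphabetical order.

B/I-1 aff ·: Bb|BB
B/I-2 un ·: bb
B/II-1 ? I-1×I-2: bb|Bb
B/II-2 ? ·: bb|Bb|BB
B/II-3 ? I-1×I-2: bb|Bb
B/III-1 aff II-1×II-2: Bb|BB
B/III-2 ? ·: bb|Bb|BB
B/IV-1 aff III-1×III-2: Bb|BB
⇒ B over [I-1,I-2,II-1,II-2,II-3,III-1,III-2,IV-1]: 89 consistent
P/I-1 aff ·: Pp|PP
P/I-2 aff ·: Pp|PP
P/II-1 ? I-1×I-2: pp|Pp|PP
P/II-2 aff ·: Pp|PP
P/II-3 ? I-1×I-2: pp|Pp|PP
P/III-1 ? II-1×II-2: pp|Pp|PP
P/III-2 aff ·: Pp|PP
P/IV-1 aff III-1×III-2: Pp|PP
⇒ P over [I-1,I-2,II-1,II-2,II-3,III-1,III-2,IV-1]: 222 consistent

II-1 ∈ {Bb PP, Bb Pp, Bb pp, bb PP, bb Pp, bb pp}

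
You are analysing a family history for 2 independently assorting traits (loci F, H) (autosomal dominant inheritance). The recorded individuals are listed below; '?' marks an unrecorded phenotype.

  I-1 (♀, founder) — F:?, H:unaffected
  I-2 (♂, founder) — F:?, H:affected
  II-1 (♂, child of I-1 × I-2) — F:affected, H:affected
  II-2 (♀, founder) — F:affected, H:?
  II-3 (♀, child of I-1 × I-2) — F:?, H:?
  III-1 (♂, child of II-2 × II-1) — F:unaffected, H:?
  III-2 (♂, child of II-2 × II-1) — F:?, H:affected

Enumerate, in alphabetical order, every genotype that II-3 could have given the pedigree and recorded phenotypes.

F/I-1 ? ·: ff|Ff|FF
F/I-2 ? ·: ff|Ff|FF
F/II-1 aff I-1×I-2: Ff
F/II-2 aff ·: Ff
F/II-3 ? I-1×I-2: ff|Ff|FF
F/III-1 un II-2×II-1: ff
F/III-2 ? II-2×II-1: ff|Ff|FF
⇒ F over [I-1,I-2,II-1,II-2,II-3,III-1,III-2]: 39 consistent
H/I-1 un ·: hh
H/I-2 aff ·: Hh|HH
H/II-1 aff I-1×I-2: Hh
H/II-2 ? ·: hh|Hh|HH
H/II-3 ? I-1×I-2: hh|Hh
H/III-1 ? II-2×II-1: hh|Hh|HH
H/III-2 aff II-2×II-1: Hh|HH
⇒ H over [I-1,I-2,II-1,II-2,II-3,III-1,III-2]: 36 consistent

II-3 ∈ {FF Hh, FF hh, Ff Hh, Ff hh, ff Hh, ff hh}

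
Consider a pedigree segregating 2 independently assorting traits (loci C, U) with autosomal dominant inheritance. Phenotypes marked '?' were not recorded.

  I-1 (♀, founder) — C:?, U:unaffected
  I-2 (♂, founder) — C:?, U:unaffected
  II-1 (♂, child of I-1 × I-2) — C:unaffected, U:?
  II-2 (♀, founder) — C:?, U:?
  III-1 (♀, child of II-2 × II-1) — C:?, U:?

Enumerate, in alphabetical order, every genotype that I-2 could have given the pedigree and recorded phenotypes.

I-2 ∈ {Cc uu, cc uu}

C/I-1 ? ·: cc|Cc
C/I-2 ? ·: cc|Cc
C/II-1 un I-1×I-2: cc
C/II-2 ? ·: cc|Cc|CC
C/III-1 ? II-2×II-1: cc|Cc
⇒ C over [I-1,I-2,II-1,II-2,III-1]: 16 consistent
U/I-1 un ·: uu
U/I-2 un ·: uu
U/II-1 ? I-1×I-2: uu
U/II-2 ? ·: uu|Uu|UU
U/III-1 ? II-2×II-1: uu|Uu
⇒ U over [I-1,I-2,II-1,II-2,III-1]: 4 consistent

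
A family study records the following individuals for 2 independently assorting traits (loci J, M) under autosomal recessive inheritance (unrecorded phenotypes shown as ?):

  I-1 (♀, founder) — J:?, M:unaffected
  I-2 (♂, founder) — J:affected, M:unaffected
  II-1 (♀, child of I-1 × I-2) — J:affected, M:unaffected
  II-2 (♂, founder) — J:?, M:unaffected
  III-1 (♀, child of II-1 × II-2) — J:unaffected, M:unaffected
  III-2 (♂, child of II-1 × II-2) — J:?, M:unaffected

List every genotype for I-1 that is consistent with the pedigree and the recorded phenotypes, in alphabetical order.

I-1 ∈ {Jj MM, Jj Mm, jj MM, jj Mm}

J/I-1 ? ·: Jj|jj
J/I-2 aff ·: jj
J/II-1 aff I-1×I-2: jj
J/II-2 ? ·: JJ|Jj
J/III-1 un II-1×II-2: Jj
J/III-2 ? II-1×II-2: Jj|jj
⇒ J over [I-1,I-2,II-1,II-2,III-1,III-2]: 6 consistent
M/I-1 un ·: MM|Mm
M/I-2 un ·: MM|Mm
M/II-1 un I-1×I-2: MM|Mm
M/II-2 un ·: MM|Mm
M/III-1 un II-1×II-2: MM|Mm
M/III-2 un II-1×II-2: MM|Mm
⇒ M over [I-1,I-2,II-1,II-2,III-1,III-2]: 44 consistent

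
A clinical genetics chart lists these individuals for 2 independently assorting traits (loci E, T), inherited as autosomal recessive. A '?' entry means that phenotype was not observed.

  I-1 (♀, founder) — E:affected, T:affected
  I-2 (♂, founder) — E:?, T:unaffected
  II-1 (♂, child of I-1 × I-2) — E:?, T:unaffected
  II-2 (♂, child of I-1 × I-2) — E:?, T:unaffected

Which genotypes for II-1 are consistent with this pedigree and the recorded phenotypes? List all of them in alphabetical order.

II-1 ∈ {Ee Tt, ee Tt}

E/I-1 aff ·: ee
E/I-2 ? ·: EE|Ee|ee
E/II-1 ? I-1×I-2: Ee|ee
E/II-2 ? I-1×I-2: Ee|ee
⇒ E over [I-1,I-2,II-1,II-2]: 6 consistent
T/I-1 aff ·: tt
T/I-2 un ·: TT|Tt
T/II-1 un I-1×I-2: Tt
T/II-2 un I-1×I-2: Tt
⇒ T over [I-1,I-2,II-1,II-2]: 2 consistent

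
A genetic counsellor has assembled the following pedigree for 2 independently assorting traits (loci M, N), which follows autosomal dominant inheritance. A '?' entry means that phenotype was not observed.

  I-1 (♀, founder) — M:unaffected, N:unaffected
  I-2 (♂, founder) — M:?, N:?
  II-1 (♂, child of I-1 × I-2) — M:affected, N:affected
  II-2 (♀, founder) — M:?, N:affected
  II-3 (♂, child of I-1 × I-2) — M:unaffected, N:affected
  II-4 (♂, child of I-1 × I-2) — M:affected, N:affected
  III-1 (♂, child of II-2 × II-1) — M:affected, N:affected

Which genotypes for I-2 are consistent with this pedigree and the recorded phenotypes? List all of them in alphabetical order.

M/I-1 un ·: mm
M/I-2 ? ·: Mm
M/II-1 aff I-1×I-2: Mm
M/II-2 ? ·: mm|Mm|MM
M/II-3 un I-1×I-2: mm
M/II-4 aff I-1×I-2: Mm
M/III-1 aff II-2×II-1: Mm|MM
⇒ M over [I-1,I-2,II-1,II-2,II-3,II-4,III-1]: 5 consistent
N/I-1 un ·: nn
N/I-2 ? ·: Nn|NN
N/II-1 aff I-1×I-2: Nn
N/II-2 aff ·: Nn|NN
N/II-3 aff I-1×I-2: Nn
N/II-4 aff I-1×I-2: Nn
N/III-1 aff II-2×II-1: Nn|NN
⇒ N over [I-1,I-2,II-1,II-2,II-3,II-4,III-1]: 8 consistent

I-2 ∈ {Mm NN, Mm Nn}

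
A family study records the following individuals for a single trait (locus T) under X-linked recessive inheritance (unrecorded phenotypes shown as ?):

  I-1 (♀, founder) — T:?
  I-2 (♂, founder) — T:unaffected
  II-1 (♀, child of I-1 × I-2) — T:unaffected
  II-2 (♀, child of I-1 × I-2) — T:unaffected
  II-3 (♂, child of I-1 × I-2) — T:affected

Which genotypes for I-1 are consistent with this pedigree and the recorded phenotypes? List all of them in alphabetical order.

I-1 ∈ {X^TX^t, X^tX^t}

T/I-1 ? ·: X^TX^t|X^tX^t
T/I-2 un ·: X^TY
T/II-1 un I-1×I-2: X^TX^T|X^TX^t
T/II-2 un I-1×I-2: X^TX^T|X^TX^t
T/II-3 aff I-1×I-2: X^tY
⇒ T over [I-1,I-2,II-1,II-2,II-3]: 5 consistent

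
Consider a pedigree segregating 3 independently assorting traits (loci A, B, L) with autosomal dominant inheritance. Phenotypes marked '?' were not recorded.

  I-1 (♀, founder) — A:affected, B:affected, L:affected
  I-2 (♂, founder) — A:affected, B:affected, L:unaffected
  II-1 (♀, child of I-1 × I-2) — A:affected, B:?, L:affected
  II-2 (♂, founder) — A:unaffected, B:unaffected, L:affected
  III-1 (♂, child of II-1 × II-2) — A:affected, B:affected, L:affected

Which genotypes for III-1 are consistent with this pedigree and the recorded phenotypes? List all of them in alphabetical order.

III-1 ∈ {Aa Bb LL, Aa Bb Ll}

A/I-1 aff ·: Aa|AA
A/I-2 aff ·: Aa|AA
A/II-1 aff I-1×I-2: Aa|AA
A/II-2 un ·: aa
A/III-1 aff II-1×II-2: Aa
⇒ A over [I-1,I-2,II-1,II-2,III-1]: 7 consistent
B/I-1 aff ·: Bb|BB
B/I-2 aff ·: Bb|BB
B/II-1 ? I-1×I-2: Bb|BB
B/II-2 un ·: bb
B/III-1 aff II-1×II-2: Bb
⇒ B over [I-1,I-2,II-1,II-2,III-1]: 7 consistent
L/I-1 aff ·: Ll|LL
L/I-2 un ·: ll
L/II-1 aff I-1×I-2: Ll
L/II-2 aff ·: Ll|LL
L/III-1 aff II-1×II-2: Ll|LL
⇒ L over [I-1,I-2,II-1,II-2,III-1]: 8 consistent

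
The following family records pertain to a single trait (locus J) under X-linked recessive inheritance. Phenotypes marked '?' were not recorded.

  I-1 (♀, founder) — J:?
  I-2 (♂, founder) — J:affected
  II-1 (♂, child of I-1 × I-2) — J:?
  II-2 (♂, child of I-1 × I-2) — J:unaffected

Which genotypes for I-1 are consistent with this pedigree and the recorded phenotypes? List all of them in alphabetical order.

I-1 ∈ {X^JX^J, X^JX^j}

J/I-1 ? ·: X^JX^J|X^JX^j
J/I-2 aff ·: X^jY
J/II-1 ? I-1×I-2: X^JY|X^jY
J/II-2 un I-1×I-2: X^JY
⇒ J over [I-1,I-2,II-1,II-2]: 3 consistent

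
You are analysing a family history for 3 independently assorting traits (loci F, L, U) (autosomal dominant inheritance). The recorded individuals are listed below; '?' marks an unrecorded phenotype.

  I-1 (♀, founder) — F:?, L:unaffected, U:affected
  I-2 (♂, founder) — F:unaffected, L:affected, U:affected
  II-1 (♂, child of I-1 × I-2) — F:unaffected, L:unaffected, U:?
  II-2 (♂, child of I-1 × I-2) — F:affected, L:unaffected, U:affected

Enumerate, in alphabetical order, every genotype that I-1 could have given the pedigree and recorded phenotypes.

F/I-1 ? ·: Ff
F/I-2 un ·: ff
F/II-1 un I-1×I-2: ff
F/II-2 aff I-1×I-2: Ff
⇒ F over [I-1,I-2,II-1,II-2]: 1 consistent
L/I-1 un ·: ll
L/I-2 aff ·: Ll
L/II-1 un I-1×I-2: ll
L/II-2 un I-1×I-2: ll
⇒ L over [I-1,I-2,II-1,II-2]: 1 consistent
U/I-1 aff ·: Uu|UU
U/I-2 aff ·: Uu|UU
U/II-1 ? I-1×I-2: uu|Uu|UU
U/II-2 aff I-1×I-2: Uu|UU
⇒ U over [I-1,I-2,II-1,II-2]: 15 consistent

I-1 ∈ {Ff ll UU, Ff ll Uu}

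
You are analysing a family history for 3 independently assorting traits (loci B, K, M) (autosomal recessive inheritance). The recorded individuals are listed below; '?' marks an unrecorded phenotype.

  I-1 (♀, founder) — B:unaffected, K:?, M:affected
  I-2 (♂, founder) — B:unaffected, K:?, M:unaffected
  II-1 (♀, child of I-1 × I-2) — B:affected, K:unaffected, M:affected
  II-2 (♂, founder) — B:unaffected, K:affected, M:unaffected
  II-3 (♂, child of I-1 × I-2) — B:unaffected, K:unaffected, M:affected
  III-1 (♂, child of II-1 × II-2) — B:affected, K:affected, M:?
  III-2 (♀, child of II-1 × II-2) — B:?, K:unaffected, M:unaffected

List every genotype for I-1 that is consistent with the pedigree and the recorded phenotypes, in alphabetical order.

I-1 ∈ {Bb KK mm, Bb Kk mm, Bb kk mm}

B/I-1 un ·: Bb
B/I-2 un ·: Bb
B/II-1 aff I-1×I-2: bb
B/II-2 un ·: Bb
B/II-3 un I-1×I-2: BB|Bb
B/III-1 aff II-1×II-2: bb
B/III-2 ? II-1×II-2: Bb|bb
⇒ B over [I-1,I-2,II-1,II-2,II-3,III-1,III-2]: 4 consistent
K/I-1 ? ·: KK|Kk|kk
K/I-2 ? ·: KK|Kk|kk
K/II-1 un I-1×I-2: Kk
K/II-2 aff ·: kk
K/II-3 un I-1×I-2: KK|Kk
K/III-1 aff II-1×II-2: kk
K/III-2 un II-1×II-2: Kk
⇒ K over [I-1,I-2,II-1,II-2,II-3,III-1,III-2]: 10 consistent
M/I-1 aff ·: mm
M/I-2 un ·: Mm
M/II-1 aff I-1×I-2: mm
M/II-2 un ·: MM|Mm
M/II-3 aff I-1×I-2: mm
M/III-1 ? II-1×II-2: Mm|mm
M/III-2 un II-1×II-2: Mm
⇒ M over [I-1,I-2,II-1,II-2,II-3,III-1,III-2]: 3 consistent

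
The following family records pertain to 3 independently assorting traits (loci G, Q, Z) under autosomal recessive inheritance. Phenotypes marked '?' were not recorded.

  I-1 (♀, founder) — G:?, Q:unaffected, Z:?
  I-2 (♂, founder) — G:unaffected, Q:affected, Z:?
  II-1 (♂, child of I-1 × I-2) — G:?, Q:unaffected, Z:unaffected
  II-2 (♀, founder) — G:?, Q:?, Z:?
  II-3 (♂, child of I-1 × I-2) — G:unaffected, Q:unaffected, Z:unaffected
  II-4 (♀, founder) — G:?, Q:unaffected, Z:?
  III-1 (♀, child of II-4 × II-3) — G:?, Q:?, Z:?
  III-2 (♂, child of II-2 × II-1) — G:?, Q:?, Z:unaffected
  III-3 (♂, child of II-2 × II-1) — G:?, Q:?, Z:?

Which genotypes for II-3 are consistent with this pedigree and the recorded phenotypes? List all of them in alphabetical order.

II-3 ∈ {GG Qq ZZ, GG Qq Zz, Gg Qq ZZ, Gg Qq Zz}

G/I-1 ? ·: GG|Gg|gg
G/I-2 un ·: GG|Gg
G/II-1 ? I-1×I-2: GG|Gg|gg
G/II-2 ? ·: GG|Gg|gg
G/II-3 un I-1×I-2: GG|Gg
G/II-4 ? ·: GG|Gg|gg
G/III-1 ? II-4×II-3: GG|Gg|gg
G/III-2 ? II-2×II-1: GG|Gg|gg
G/III-3 ? II-2×II-1: GG|Gg|gg
⇒ G over [I-1,I-2,II-1,II-2,II-3,II-4,III-1,III-2,III-3]: 1129 consistent
Q/I-1 un ·: QQ|Qq
Q/I-2 aff ·: qq
Q/II-1 un I-1×I-2: Qq
Q/II-2 ? ·: QQ|Qq|qq
Q/II-3 un I-1×I-2: Qq
Q/II-4 un ·: QQ|Qq
Q/III-1 ? II-4×II-3: QQ|Qq|qq
Q/III-2 ? II-2×II-1: QQ|Qq|qq
Q/III-3 ? II-2×II-1: QQ|Qq|qq
⇒ Q over [I-1,I-2,II-1,II-2,II-3,II-4,III-1,III-2,III-3]: 170 consistent
Z/I-1 ? ·: ZZ|Zz|zz
Z/I-2 ? ·: ZZ|Zz|zz
Z/II-1 un I-1×I-2: ZZ|Zz
Z/II-2 ? ·: ZZ|Zz|zz
Z/II-3 un I-1×I-2: ZZ|Zz
Z/II-4 ? ·: ZZ|Zz|zz
Z/III-1 ? II-4×II-3: ZZ|Zz|zz
Z/III-2 un II-2×II-1: ZZ|Zz
Z/III-3 ? II-2×II-1: ZZ|Zz|zz
⇒ Z over [I-1,I-2,II-1,II-2,II-3,II-4,III-1,III-2,III-3]: 954 consistent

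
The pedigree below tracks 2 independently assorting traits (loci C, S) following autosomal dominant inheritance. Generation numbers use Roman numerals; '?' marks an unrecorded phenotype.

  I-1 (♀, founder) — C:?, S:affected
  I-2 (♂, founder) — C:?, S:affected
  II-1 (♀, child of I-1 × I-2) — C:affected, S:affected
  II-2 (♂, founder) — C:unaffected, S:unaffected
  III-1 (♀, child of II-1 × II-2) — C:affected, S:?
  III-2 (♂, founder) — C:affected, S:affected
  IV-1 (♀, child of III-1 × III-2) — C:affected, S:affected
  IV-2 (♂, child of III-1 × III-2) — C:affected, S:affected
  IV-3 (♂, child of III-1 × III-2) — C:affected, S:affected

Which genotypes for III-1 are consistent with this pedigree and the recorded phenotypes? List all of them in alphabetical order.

III-1 ∈ {Cc Ss, Cc ss}

C/I-1 ? ·: cc|Cc|CC
C/I-2 ? ·: cc|Cc|CC
C/II-1 aff I-1×I-2: Cc|CC
C/II-2 un ·: cc
C/III-1 aff II-1×II-2: Cc
C/III-2 aff ·: Cc|CC
C/IV-1 aff III-1×III-2: Cc|CC
C/IV-2 aff III-1×III-2: Cc|CC
C/IV-3 aff III-1×III-2: Cc|CC
⇒ C over [I-1,I-2,II-1,II-2,III-1,III-2,IV-1,IV-2,IV-3]: 176 consistent
S/I-1 aff ·: Ss|SS
S/I-2 aff ·: Ss|SS
S/II-1 aff I-1×I-2: Ss|SS
S/II-2 un ·: ss
S/III-1 ? II-1×II-2: ss|Ss
S/III-2 aff ·: Ss|SS
S/IV-1 aff III-1×III-2: Ss|SS
S/IV-2 aff III-1×III-2: Ss|SS
S/IV-3 aff III-1×III-2: Ss|SS
⇒ S over [I-1,I-2,II-1,II-2,III-1,III-2,IV-1,IV-2,IV-3]: 118 consistent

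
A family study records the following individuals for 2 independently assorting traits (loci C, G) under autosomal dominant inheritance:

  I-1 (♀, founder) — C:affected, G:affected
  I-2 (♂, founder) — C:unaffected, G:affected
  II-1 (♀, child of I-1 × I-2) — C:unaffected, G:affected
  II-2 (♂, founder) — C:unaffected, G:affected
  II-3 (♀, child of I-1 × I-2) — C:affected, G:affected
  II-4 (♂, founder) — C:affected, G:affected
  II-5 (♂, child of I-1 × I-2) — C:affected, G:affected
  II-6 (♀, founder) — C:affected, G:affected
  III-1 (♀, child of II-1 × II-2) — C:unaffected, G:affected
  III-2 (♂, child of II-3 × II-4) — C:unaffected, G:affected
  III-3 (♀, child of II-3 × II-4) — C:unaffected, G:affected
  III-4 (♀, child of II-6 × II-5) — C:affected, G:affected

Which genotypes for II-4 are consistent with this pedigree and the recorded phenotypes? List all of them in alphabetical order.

II-4 ∈ {Cc GG, Cc Gg}

C/I-1 aff ·: Cc
C/I-2 un ·: cc
C/II-1 un I-1×I-2: cc
C/II-2 un ·: cc
C/II-3 aff I-1×I-2: Cc
C/II-4 aff ·: Cc
C/II-5 aff I-1×I-2: Cc
C/II-6 aff ·: Cc|CC
C/III-1 un II-1×II-2: cc
C/III-2 un II-3×II-4: cc
C/III-3 un II-3×II-4: cc
C/III-4 aff II-6×II-5: Cc|CC
⇒ C over [I-1,I-2,II-1,II-2,II-3,II-4,II-5,II-6,III-1,III-2,III-3,III-4]: 4 consistent
G/I-1 aff ·: Gg|GG
G/I-2 aff ·: Gg|GG
G/II-1 aff I-1×I-2: Gg|GG
G/II-2 aff ·: Gg|GG
G/II-3 aff I-1×I-2: Gg|GG
G/II-4 aff ·: Gg|GG
G/II-5 aff I-1×I-2: Gg|GG
G/II-6 aff ·: Gg|GG
G/III-1 aff II-1×II-2: Gg|GG
G/III-2 aff II-3×II-4: Gg|GG
G/III-3 aff II-3×II-4: Gg|GG
G/III-4 aff II-6×II-5: Gg|GG
⇒ G over [I-1,I-2,II-1,II-2,II-3,II-4,II-5,II-6,III-1,III-2,III-3,III-4]: 1956 consistent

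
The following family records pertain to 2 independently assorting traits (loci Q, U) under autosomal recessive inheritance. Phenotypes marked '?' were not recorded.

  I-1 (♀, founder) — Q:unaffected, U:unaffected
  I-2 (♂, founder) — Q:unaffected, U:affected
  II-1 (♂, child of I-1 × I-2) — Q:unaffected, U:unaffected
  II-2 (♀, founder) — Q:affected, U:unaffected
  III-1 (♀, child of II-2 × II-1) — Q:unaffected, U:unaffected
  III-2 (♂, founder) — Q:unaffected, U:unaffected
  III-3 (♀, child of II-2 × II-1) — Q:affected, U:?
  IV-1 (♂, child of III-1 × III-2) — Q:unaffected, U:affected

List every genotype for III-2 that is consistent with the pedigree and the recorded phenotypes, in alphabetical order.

III-2 ∈ {QQ Uu, Qq Uu}

Q/I-1 un ·: QQ|Qq
Q/I-2 un ·: QQ|Qq
Q/II-1 un I-1×I-2: Qq
Q/II-2 aff ·: qq
Q/III-1 un II-2×II-1: Qq
Q/III-2 un ·: QQ|Qq
Q/III-3 aff II-2×II-1: qq
Q/IV-1 un III-1×III-2: QQ|Qq
⇒ Q over [I-1,I-2,II-1,II-2,III-1,III-2,III-3,IV-1]: 12 consistent
U/I-1 un ·: UU|Uu
U/I-2 aff ·: uu
U/II-1 un I-1×I-2: Uu
U/II-2 un ·: UU|Uu
U/III-1 un II-2×II-1: Uu
U/III-2 un ·: Uu
U/III-3 ? II-2×II-1: UU|Uu|uu
U/IV-1 aff III-1×III-2: uu
⇒ U over [I-1,I-2,II-1,II-2,III-1,III-2,III-3,IV-1]: 10 consistent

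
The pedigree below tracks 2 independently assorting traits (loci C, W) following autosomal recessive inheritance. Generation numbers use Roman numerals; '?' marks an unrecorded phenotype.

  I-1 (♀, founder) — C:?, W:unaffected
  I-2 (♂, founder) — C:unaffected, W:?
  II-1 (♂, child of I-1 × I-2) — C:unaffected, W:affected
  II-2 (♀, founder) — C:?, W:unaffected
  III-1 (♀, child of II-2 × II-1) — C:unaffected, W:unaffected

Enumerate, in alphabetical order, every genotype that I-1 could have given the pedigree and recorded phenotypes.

I-1 ∈ {CC Ww, Cc Ww, cc Ww}

C/I-1 ? ·: CC|Cc|cc
C/I-2 un ·: CC|Cc
C/II-1 un I-1×I-2: CC|Cc
C/II-2 ? ·: CC|Cc|cc
C/III-1 un II-2×II-1: CC|Cc
⇒ C over [I-1,I-2,II-1,II-2,III-1]: 41 consistent
W/I-1 un ·: Ww
W/I-2 ? ·: Ww|ww
W/II-1 aff I-1×I-2: ww
W/II-2 un ·: WW|Ww
W/III-1 un II-2×II-1: Ww
⇒ W over [I-1,I-2,II-1,II-2,III-1]: 4 consistent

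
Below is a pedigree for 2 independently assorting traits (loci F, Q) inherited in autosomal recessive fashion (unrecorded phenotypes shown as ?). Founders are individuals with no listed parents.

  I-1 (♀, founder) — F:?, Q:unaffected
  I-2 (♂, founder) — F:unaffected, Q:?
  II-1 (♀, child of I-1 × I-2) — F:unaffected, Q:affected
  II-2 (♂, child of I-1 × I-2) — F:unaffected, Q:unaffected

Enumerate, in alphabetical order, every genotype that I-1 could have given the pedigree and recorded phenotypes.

F/I-1 ? ·: FF|Ff|ff
F/I-2 un ·: FF|Ff
F/II-1 un I-1×I-2: FF|Ff
F/II-2 un I-1×I-2: FF|Ff
⇒ F over [I-1,I-2,II-1,II-2]: 15 consistent
Q/I-1 un ·: Qq
Q/I-2 ? ·: Qq|qq
Q/II-1 aff I-1×I-2: qq
Q/II-2 un I-1×I-2: QQ|Qq
⇒ Q over [I-1,I-2,II-1,II-2]: 3 consistent

I-1 ∈ {FF Qq, Ff Qq, ff Qq}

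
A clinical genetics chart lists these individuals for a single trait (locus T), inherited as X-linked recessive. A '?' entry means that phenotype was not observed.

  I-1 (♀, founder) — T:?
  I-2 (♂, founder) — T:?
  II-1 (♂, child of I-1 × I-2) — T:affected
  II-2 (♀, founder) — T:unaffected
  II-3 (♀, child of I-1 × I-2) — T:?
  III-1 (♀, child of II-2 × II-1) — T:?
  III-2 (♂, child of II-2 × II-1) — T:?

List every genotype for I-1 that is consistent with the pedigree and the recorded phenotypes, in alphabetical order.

T/I-1 ? ·: X^TX^t|X^tX^t
T/I-2 ? ·: X^TY|X^tY
T/II-1 aff I-1×I-2: X^tY
T/II-2 un ·: X^TX^T|X^TX^t
T/II-3 ? I-1×I-2: X^TX^T|X^TX^t|X^tX^t
T/III-1 ? II-2×II-1: X^TX^t|X^tX^t
T/III-2 ? II-2×II-1: X^TY|X^tY
⇒ T over [I-1,I-2,II-1,II-2,II-3,III-1,III-2]: 30 consistent

I-1 ∈ {X^TX^t, X^tX^t}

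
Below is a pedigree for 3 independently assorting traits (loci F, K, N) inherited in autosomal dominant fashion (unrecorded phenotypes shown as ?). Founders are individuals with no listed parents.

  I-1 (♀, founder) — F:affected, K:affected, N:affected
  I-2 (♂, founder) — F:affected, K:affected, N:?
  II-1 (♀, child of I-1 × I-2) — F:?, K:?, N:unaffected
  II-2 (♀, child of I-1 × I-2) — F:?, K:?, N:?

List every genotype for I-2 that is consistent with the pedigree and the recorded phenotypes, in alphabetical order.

I-2 ∈ {FF KK Nn, FF KK nn, FF Kk Nn, FF Kk nn, Ff KK Nn, Ff KK nn, Ff Kk Nn, Ff Kk nn}

F/I-1 aff ·: Ff|FF
F/I-2 aff ·: Ff|FF
F/II-1 ? I-1×I-2: ff|Ff|FF
F/II-2 ? I-1×I-2: ff|Ff|FF
⇒ F over [I-1,I-2,II-1,II-2]: 18 consistent
K/I-1 aff ·: Kk|KK
K/I-2 aff ·: Kk|KK
K/II-1 ? I-1×I-2: kk|Kk|KK
K/II-2 ? I-1×I-2: kk|Kk|KK
⇒ K over [I-1,I-2,II-1,II-2]: 18 consistent
N/I-1 aff ·: Nn
N/I-2 ? ·: nn|Nn
N/II-1 un I-1×I-2: nn
N/II-2 ? I-1×I-2: nn|Nn|NN
⇒ N over [I-1,I-2,II-1,II-2]: 5 consistent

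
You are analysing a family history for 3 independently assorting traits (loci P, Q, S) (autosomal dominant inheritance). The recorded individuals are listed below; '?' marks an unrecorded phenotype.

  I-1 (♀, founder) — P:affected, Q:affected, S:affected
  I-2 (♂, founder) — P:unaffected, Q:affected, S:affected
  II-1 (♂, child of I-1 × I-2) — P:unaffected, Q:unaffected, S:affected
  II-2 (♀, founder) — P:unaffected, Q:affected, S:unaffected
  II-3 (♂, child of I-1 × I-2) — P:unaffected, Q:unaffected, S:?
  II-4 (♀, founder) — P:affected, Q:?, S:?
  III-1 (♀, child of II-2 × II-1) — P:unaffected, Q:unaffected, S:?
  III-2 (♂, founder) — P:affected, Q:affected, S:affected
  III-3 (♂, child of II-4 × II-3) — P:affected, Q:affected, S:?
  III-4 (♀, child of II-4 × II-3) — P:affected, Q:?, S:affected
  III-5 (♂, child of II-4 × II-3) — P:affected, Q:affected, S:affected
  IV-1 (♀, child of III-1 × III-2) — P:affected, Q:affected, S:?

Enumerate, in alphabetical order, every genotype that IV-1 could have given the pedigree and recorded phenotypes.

IV-1 ∈ {Pp Qq SS, Pp Qq Ss, Pp Qq ss}

P/I-1 aff ·: Pp
P/I-2 un ·: pp
P/II-1 un I-1×I-2: pp
P/II-2 un ·: pp
P/II-3 un I-1×I-2: pp
P/II-4 aff ·: Pp|PP
P/III-1 un II-2×II-1: pp
P/III-2 aff ·: Pp|PP
P/III-3 aff II-4×II-3: Pp
P/III-4 aff II-4×II-3: Pp
P/III-5 aff II-4×II-3: Pp
P/IV-1 aff III-1×III-2: Pp
⇒ P over [I-1,I-2,II-1,II-2,II-3,II-4,III-1,III-2,III-3,III-4,III-5,IV-1]: 4 consistent
Q/I-1 aff ·: Qq
Q/I-2 aff ·: Qq
Q/II-1 un I-1×I-2: qq
Q/II-2 aff ·: Qq
Q/II-3 un I-1×I-2: qq
Q/II-4 ? ·: Qq|QQ
Q/III-1 un II-2×II-1: qq
Q/III-2 aff ·: Qq|QQ
Q/III-3 aff II-4×II-3: Qq
Q/III-4 ? II-4×II-3: qq|Qq
Q/III-5 aff II-4×II-3: Qq
Q/IV-1 aff III-1×III-2: Qq
⇒ Q over [I-1,I-2,II-1,II-2,II-3,II-4,III-1,III-2,III-3,III-4,III-5,IV-1]: 6 consistent
S/I-1 aff ·: Ss|SS
S/I-2 aff ·: Ss|SS
S/II-1 aff I-1×I-2: Ss|SS
S/II-2 un ·: ss
S/II-3 ? I-1×I-2: ss|Ss|SS
S/II-4 ? ·: ss|Ss|SS
S/III-1 ? II-2×II-1: ss|Ss
S/III-2 aff ·: Ss|SS
S/III-3 ? II-4×II-3: ss|Ss|SS
S/III-4 aff II-4×II-3: Ss|SS
S/III-5 aff II-4×II-3: Ss|SS
S/IV-1 ? III-1×III-2: ss|Ss|SS
⇒ S over [I-1,I-2,II-1,II-2,II-3,II-4,III-1,III-2,III-3,III-4,III-5,IV-1]: 1337 consistent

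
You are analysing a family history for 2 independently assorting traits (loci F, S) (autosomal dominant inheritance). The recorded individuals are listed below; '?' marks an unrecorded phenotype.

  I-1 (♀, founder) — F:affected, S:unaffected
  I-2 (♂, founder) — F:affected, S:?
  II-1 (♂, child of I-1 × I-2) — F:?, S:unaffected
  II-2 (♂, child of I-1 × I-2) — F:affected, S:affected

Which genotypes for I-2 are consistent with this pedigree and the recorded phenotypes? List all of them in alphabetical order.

F/I-1 aff ·: Ff|FF
F/I-2 aff ·: Ff|FF
F/II-1 ? I-1×I-2: ff|Ff|FF
F/II-2 aff I-1×I-2: Ff|FF
⇒ F over [I-1,I-2,II-1,II-2]: 15 consistent
S/I-1 un ·: ss
S/I-2 ? ·: Ss
S/II-1 un I-1×I-2: ss
S/II-2 aff I-1×I-2: Ss
⇒ S over [I-1,I-2,II-1,II-2]: 1 consistent

I-2 ∈ {FF Ss, Ff Ss}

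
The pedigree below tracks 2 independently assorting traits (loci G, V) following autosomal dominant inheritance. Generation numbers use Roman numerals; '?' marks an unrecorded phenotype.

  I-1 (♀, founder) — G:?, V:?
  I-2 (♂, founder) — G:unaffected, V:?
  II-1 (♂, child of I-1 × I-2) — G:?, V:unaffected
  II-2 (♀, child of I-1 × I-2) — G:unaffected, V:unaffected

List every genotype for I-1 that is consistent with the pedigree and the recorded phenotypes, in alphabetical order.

I-1 ∈ {Gg Vv, Gg vv, gg Vv, gg vv}

G/I-1 ? ·: gg|Gg
G/I-2 un ·: gg
G/II-1 ? I-1×I-2: gg|Gg
G/II-2 un I-1×I-2: gg
⇒ G over [I-1,I-2,II-1,II-2]: 3 consistent
V/I-1 ? ·: vv|Vv
V/I-2 ? ·: vv|Vv
V/II-1 un I-1×I-2: vv
V/II-2 un I-1×I-2: vv
⇒ V over [I-1,I-2,II-1,II-2]: 4 consistent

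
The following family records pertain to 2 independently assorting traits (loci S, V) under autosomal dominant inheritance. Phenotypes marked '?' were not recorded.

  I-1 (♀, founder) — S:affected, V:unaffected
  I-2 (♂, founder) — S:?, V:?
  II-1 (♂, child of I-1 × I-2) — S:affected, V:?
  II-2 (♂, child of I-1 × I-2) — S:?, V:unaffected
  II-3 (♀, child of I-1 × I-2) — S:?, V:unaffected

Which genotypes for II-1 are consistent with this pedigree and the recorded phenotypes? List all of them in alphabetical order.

II-1 ∈ {SS Vv, SS vv, Ss Vv, Ss vv}

S/I-1 aff ·: Ss|SS
S/I-2 ? ·: ss|Ss|SS
S/II-1 aff I-1×I-2: Ss|SS
S/II-2 ? I-1×I-2: ss|Ss|SS
S/II-3 ? I-1×I-2: ss|Ss|SS
⇒ S over [I-1,I-2,II-1,II-2,II-3]: 40 consistent
V/I-1 un ·: vv
V/I-2 ? ·: vv|Vv
V/II-1 ? I-1×I-2: vv|Vv
V/II-2 un I-1×I-2: vv
V/II-3 un I-1×I-2: vv
⇒ V over [I-1,I-2,II-1,II-2,II-3]: 3 consistent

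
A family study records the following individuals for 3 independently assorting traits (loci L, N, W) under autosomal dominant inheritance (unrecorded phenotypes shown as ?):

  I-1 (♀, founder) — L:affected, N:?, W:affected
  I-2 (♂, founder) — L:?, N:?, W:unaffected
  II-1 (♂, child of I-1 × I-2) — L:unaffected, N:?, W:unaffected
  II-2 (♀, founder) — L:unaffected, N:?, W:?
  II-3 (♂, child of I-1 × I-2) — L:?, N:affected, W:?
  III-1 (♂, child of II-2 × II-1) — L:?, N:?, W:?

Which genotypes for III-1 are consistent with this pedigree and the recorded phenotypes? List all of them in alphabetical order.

III-1 ∈ {ll NN Ww, ll NN ww, ll Nn Ww, ll Nn ww, ll nn Ww, ll nn ww}

L/I-1 aff ·: Ll
L/I-2 ? ·: ll|Ll
L/II-1 un I-1×I-2: ll
L/II-2 un ·: ll
L/II-3 ? I-1×I-2: ll|Ll|LL
L/III-1 ? II-2×II-1: ll
⇒ L over [I-1,I-2,II-1,II-2,II-3,III-1]: 5 consistent
N/I-1 ? ·: nn|Nn|NN
N/I-2 ? ·: nn|Nn|NN
N/II-1 ? I-1×I-2: nn|Nn|NN
N/II-2 ? ·: nn|Nn|NN
N/II-3 aff I-1×I-2: Nn|NN
N/III-1 ? II-2×II-1: nn|Nn|NN
⇒ N over [I-1,I-2,II-1,II-2,II-3,III-1]: 114 consistent
W/I-1 aff ·: Ww
W/I-2 un ·: ww
W/II-1 un I-1×I-2: ww
W/II-2 ? ·: ww|Ww|WW
W/II-3 ? I-1×I-2: ww|Ww
W/III-1 ? II-2×II-1: ww|Ww
⇒ W over [I-1,I-2,II-1,II-2,II-3,III-1]: 8 consistent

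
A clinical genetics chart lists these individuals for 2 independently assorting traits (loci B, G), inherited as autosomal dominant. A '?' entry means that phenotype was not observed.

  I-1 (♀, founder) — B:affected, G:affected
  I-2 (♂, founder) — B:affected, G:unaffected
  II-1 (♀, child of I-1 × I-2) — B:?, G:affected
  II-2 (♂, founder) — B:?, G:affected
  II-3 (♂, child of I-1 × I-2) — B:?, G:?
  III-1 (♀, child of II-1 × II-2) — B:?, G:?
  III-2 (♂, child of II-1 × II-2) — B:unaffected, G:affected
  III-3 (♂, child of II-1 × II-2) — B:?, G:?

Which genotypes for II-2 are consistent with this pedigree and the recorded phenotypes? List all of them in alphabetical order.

II-2 ∈ {Bb GG, Bb Gg, bb GG, bb Gg}

B/I-1 aff ·: Bb|BB
B/I-2 aff ·: Bb|BB
B/II-1 ? I-1×I-2: bb|Bb
B/II-2 ? ·: bb|Bb
B/II-3 ? I-1×I-2: bb|Bb|BB
B/III-1 ? II-1×II-2: bb|Bb|BB
B/III-2 un II-1×II-2: bb
B/III-3 ? II-1×II-2: bb|Bb|BB
⇒ B over [I-1,I-2,II-1,II-2,II-3,III-1,III-2,III-3]: 106 consistent
G/I-1 aff ·: Gg|GG
G/I-2 un ·: gg
G/II-1 aff I-1×I-2: Gg
G/II-2 aff ·: Gg|GG
G/II-3 ? I-1×I-2: gg|Gg
G/III-1 ? II-1×II-2: gg|Gg|GG
G/III-2 aff II-1×II-2: Gg|GG
G/III-3 ? II-1×II-2: gg|Gg|GG
⇒ G over [I-1,I-2,II-1,II-2,II-3,III-1,III-2,III-3]: 78 consistent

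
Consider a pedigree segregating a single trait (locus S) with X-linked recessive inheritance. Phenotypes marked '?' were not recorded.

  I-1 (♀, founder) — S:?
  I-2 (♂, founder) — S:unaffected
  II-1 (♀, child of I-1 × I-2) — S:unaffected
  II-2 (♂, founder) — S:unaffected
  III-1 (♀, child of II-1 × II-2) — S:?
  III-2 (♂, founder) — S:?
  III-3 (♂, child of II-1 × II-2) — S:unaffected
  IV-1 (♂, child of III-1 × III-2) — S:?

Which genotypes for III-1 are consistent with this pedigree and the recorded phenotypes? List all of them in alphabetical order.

III-1 ∈ {X^SX^S, X^SX^s}

S/I-1 ? ·: X^SX^S|X^SX^s|X^sX^s
S/I-2 un ·: X^SY
S/II-1 un I-1×I-2: X^SX^S|X^SX^s
S/II-2 un ·: X^SY
S/III-1 ? II-1×II-2: X^SX^S|X^SX^s
S/III-2 ? ·: X^SY|X^sY
S/III-3 un II-1×II-2: X^SY
S/IV-1 ? III-1×III-2: X^SY|X^sY
⇒ S over [I-1,I-2,II-1,II-2,III-1,III-2,III-3,IV-1]: 16 consistent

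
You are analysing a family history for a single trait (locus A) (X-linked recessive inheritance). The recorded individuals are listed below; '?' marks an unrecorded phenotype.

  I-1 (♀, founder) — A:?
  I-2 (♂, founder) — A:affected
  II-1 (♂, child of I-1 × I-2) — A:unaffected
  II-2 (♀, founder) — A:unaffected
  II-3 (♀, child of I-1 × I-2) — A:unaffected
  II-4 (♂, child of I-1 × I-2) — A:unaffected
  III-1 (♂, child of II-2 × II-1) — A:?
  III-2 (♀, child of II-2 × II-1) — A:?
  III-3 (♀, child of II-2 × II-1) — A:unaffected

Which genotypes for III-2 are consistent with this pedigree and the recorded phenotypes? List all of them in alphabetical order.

III-2 ∈ {X^AX^A, X^AX^a}

A/I-1 ? ·: X^AX^A|X^AX^a
A/I-2 aff ·: X^aY
A/II-1 un I-1×I-2: X^AY
A/II-2 un ·: X^AX^A|X^AX^a
A/II-3 un I-1×I-2: X^AX^a
A/II-4 un I-1×I-2: X^AY
A/III-1 ? II-2×II-1: X^AY|X^aY
A/III-2 ? II-2×II-1: X^AX^A|X^AX^a
A/III-3 un II-2×II-1: X^AX^A|X^AX^a
⇒ A over [I-1,I-2,II-1,II-2,II-3,II-4,III-1,III-2,III-3]: 18 consistent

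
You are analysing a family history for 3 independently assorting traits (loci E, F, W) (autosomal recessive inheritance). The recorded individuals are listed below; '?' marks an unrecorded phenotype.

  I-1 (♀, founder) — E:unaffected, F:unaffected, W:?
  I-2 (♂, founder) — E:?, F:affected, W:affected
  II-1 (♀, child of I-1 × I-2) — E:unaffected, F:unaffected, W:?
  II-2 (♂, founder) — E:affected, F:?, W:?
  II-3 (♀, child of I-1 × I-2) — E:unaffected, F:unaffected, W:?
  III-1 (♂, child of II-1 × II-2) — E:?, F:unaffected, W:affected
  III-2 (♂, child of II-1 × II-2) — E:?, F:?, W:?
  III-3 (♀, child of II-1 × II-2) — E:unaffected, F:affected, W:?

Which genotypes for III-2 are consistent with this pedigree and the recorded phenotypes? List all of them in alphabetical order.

III-2 ∈ {Ee FF WW, Ee FF Ww, Ee FF ww, Ee Ff WW, Ee Ff Ww, Ee Ff ww, Ee ff WW, Ee ff Ww, Ee ff ww, ee FF WW, ee FF Ww, ee FF ww, ee Ff WW, ee Ff Ww, ee Ff ww, ee ff WW, ee ff Ww, ee ff ww}

E/I-1 un ·: EE|Ee
E/I-2 ? ·: EE|Ee|ee
E/II-1 un I-1×I-2: EE|Ee
E/II-2 aff ·: ee
E/II-3 un I-1×I-2: EE|Ee
E/III-1 ? II-1×II-2: Ee|ee
E/III-2 ? II-1×II-2: Ee|ee
E/III-3 un II-1×II-2: Ee
⇒ E over [I-1,I-2,II-1,II-2,II-3,III-1,III-2,III-3]: 39 consistent
F/I-1 un ·: FF|Ff
F/I-2 aff ·: ff
F/II-1 un I-1×I-2: Ff
F/II-2 ? ·: Ff|ff
F/II-3 un I-1×I-2: Ff
F/III-1 un II-1×II-2: FF|Ff
F/III-2 ? II-1×II-2: FF|Ff|ff
F/III-3 aff II-1×II-2: ff
⇒ F over [I-1,I-2,II-1,II-2,II-3,III-1,III-2,III-3]: 16 consistent
W/I-1 ? ·: WW|Ww|ww
W/I-2 aff ·: ww
W/II-1 ? I-1×I-2: Ww|ww
W/II-2 ? ·: Ww|ww
W/II-3 ? I-1×I-2: Ww|ww
W/III-1 aff II-1×II-2: ww
W/III-2 ? II-1×II-2: WW|Ww|ww
W/III-3 ? II-1×II-2: WW|Ww|ww
⇒ W over [I-1,I-2,II-1,II-2,II-3,III-1,III-2,III-3]: 54 consistent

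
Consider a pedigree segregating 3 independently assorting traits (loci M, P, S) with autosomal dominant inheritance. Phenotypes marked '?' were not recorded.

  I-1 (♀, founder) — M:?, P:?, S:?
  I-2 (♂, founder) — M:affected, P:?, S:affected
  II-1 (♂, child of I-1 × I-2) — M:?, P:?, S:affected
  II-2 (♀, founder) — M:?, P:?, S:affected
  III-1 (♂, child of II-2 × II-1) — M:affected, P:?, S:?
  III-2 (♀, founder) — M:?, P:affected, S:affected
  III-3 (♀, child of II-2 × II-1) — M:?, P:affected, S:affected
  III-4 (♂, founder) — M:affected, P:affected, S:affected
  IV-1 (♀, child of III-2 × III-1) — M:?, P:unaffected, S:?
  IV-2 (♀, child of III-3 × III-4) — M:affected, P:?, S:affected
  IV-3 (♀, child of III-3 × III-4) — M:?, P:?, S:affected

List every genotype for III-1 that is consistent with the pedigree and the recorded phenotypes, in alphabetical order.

M/I-1 ? ·: mm|Mm|MM
M/I-2 aff ·: Mm|MM
M/II-1 ? I-1×I-2: mm|Mm|MM
M/II-2 ? ·: mm|Mm|MM
M/III-1 aff II-2×II-1: Mm|MM
M/III-2 ? ·: mm|Mm|MM
M/III-3 ? II-2×II-1: mm|Mm|MM
M/III-4 aff ·: Mm|MM
M/IV-1 ? III-2×III-1: mm|Mm|MM
M/IV-2 aff III-3×III-4: Mm|MM
M/IV-3 ? III-3×III-4: mm|Mm|MM
⇒ M over [I-1,I-2,II-1,II-2,III-1,III-2,III-3,III-4,IV-1,IV-2,IV-3]: 3612 consistent
P/I-1 ? ·: pp|Pp|PP
P/I-2 ? ·: pp|Pp|PP
P/II-1 ? I-1×I-2: pp|Pp|PP
P/II-2 ? ·: pp|Pp|PP
P/III-1 ? II-2×II-1: pp|Pp
P/III-2 aff ·: Pp
P/III-3 aff II-2×II-1: Pp|PP
P/III-4 aff ·: Pp|PP
P/IV-1 un III-2×III-1: pp
P/IV-2 ? III-3×III-4: pp|Pp|PP
P/IV-3 ? III-3×III-4: pp|Pp|PP
⇒ P over [I-1,I-2,II-1,II-2,III-1,III-2,III-3,III-4,IV-1,IV-2,IV-3]: 840 consistent
S/I-1 ? ·: ss|Ss|SS
S/I-2 aff ·: Ss|SS
S/II-1 aff I-1×I-2: Ss|SS
S/II-2 aff ·: Ss|SS
S/III-1 ? II-2×II-1: ss|Ss|SS
S/III-2 aff ·: Ss|SS
S/III-3 aff II-2×II-1: Ss|SS
S/III-4 aff ·: Ss|SS
S/IV-1 ? III-2×III-1: ss|Ss|SS
S/IV-2 aff III-3×III-4: Ss|SS
S/IV-3 aff III-3×III-4: Ss|SS
⇒ S over [I-1,I-2,II-1,II-2,III-1,III-2,III-3,III-4,IV-1,IV-2,IV-3]: 1711 consistent

III-1 ∈ {MM Pp SS, MM Pp Ss, MM Pp ss, MM pp SS, MM pp Ss, MM pp ss, Mm Pp SS, Mm Pp Ss, Mm Pp ss, Mm pp SS, Mm pp Ss, Mm pp ss}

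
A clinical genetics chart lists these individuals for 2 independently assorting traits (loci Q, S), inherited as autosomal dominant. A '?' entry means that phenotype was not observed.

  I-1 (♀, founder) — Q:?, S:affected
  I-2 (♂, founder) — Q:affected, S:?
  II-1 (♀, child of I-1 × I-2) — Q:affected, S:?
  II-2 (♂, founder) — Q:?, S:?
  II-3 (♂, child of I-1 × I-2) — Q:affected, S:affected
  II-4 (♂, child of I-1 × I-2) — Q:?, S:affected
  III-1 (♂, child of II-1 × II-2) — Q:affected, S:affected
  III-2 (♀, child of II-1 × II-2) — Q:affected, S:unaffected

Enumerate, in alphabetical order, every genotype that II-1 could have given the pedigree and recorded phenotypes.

II-1 ∈ {QQ Ss, QQ ss, Qq Ss, Qq ss}

Q/I-1 ? ·: qq|Qq|QQ
Q/I-2 aff ·: Qq|QQ
Q/II-1 aff I-1×I-2: Qq|QQ
Q/II-2 ? ·: qq|Qq|QQ
Q/II-3 aff I-1×I-2: Qq|QQ
Q/II-4 ? I-1×I-2: qq|Qq|QQ
Q/III-1 aff II-1×II-2: Qq|QQ
Q/III-2 aff II-1×II-2: Qq|QQ
⇒ Q over [I-1,I-2,II-1,II-2,II-3,II-4,III-1,III-2]: 243 consistent
S/I-1 aff ·: Ss|SS
S/I-2 ? ·: ss|Ss|SS
S/II-1 ? I-1×I-2: ss|Ss
S/II-2 ? ·: ss|Ss
S/II-3 aff I-1×I-2: Ss|SS
S/II-4 aff I-1×I-2: Ss|SS
S/III-1 aff II-1×II-2: Ss|SS
S/III-2 un II-1×II-2: ss
⇒ S over [I-1,I-2,II-1,II-2,II-3,II-4,III-1,III-2]: 47 consistent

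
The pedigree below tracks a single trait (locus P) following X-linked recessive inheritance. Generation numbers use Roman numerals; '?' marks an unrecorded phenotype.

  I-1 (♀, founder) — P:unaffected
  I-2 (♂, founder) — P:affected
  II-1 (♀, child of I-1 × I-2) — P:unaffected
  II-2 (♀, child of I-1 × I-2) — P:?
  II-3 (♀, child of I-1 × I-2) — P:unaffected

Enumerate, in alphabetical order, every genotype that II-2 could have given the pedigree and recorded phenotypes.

II-2 ∈ {X^PX^p, X^pX^p}

P/I-1 un ·: X^PX^P|X^PX^p
P/I-2 aff ·: X^pY
P/II-1 un I-1×I-2: X^PX^p
P/II-2 ? I-1×I-2: X^PX^p|X^pX^p
P/II-3 un I-1×I-2: X^PX^p
⇒ P over [I-1,I-2,II-1,II-2,II-3]: 3 consistent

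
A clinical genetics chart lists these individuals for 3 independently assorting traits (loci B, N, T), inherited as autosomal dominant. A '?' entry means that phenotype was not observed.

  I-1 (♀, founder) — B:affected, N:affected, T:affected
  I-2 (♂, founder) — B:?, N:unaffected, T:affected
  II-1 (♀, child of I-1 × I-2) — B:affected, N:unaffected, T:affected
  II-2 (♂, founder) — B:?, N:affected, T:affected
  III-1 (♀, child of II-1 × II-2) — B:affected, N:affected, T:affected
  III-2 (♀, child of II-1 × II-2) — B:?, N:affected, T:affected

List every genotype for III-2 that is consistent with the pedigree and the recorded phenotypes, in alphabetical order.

III-2 ∈ {BB Nn TT, BB Nn Tt, Bb Nn TT, Bb Nn Tt, bb Nn TT, bb Nn Tt}

B/I-1 aff ·: Bb|BB
B/I-2 ? ·: bb|Bb|BB
B/II-1 aff I-1×I-2: Bb|BB
B/II-2 ? ·: bb|Bb|BB
B/III-1 aff II-1×II-2: Bb|BB
B/III-2 ? II-1×II-2: bb|Bb|BB
⇒ B over [I-1,I-2,II-1,II-2,III-1,III-2]: 84 consistent
N/I-1 aff ·: Nn
N/I-2 un ·: nn
N/II-1 un I-1×I-2: nn
N/II-2 aff ·: Nn|NN
N/III-1 aff II-1×II-2: Nn
N/III-2 aff II-1×II-2: Nn
⇒ N over [I-1,I-2,II-1,II-2,III-1,III-2]: 2 consistent
T/I-1 aff ·: Tt|TT
T/I-2 aff ·: Tt|TT
T/II-1 aff I-1×I-2: Tt|TT
T/II-2 aff ·: Tt|TT
T/III-1 aff II-1×II-2: Tt|TT
T/III-2 aff II-1×II-2: Tt|TT
⇒ T over [I-1,I-2,II-1,II-2,III-1,III-2]: 44 consistent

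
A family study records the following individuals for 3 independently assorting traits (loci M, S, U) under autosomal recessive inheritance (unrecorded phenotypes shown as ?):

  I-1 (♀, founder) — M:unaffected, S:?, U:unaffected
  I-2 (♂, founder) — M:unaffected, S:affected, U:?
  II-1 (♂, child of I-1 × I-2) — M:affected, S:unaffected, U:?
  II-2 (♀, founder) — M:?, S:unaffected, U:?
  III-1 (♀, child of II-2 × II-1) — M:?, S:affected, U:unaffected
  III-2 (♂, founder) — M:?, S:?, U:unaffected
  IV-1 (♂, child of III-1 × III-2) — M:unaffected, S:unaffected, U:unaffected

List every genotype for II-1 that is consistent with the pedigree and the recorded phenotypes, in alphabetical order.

II-1 ∈ {mm Ss UU, mm Ss Uu, mm Ss uu}

M/I-1 un ·: Mm
M/I-2 un ·: Mm
M/II-1 aff I-1×I-2: mm
M/II-2 ? ·: MM|Mm|mm
M/III-1 ? II-2×II-1: Mm|mm
M/III-2 ? ·: MM|Mm|mm
M/IV-1 un III-1×III-2: MM|Mm
⇒ M over [I-1,I-2,II-1,II-2,III-1,III-2,IV-1]: 14 consistent
S/I-1 ? ·: SS|Ss
S/I-2 aff ·: ss
S/II-1 un I-1×I-2: Ss
S/II-2 un ·: Ss
S/III-1 aff II-2×II-1: ss
S/III-2 ? ·: SS|Ss
S/IV-1 un III-1×III-2: Ss
⇒ S over [I-1,I-2,II-1,II-2,III-1,III-2,IV-1]: 4 consistent
U/I-1 un ·: UU|Uu
U/I-2 ? ·: UU|Uu|uu
U/II-1 ? I-1×I-2: UU|Uu|uu
U/II-2 ? ·: UU|Uu|uu
U/III-1 un II-2×II-1: UU|Uu
U/III-2 un ·: UU|Uu
U/IV-1 un III-1×III-2: UU|Uu
⇒ U over [I-1,I-2,II-1,II-2,III-1,III-2,IV-1]: 162 consistent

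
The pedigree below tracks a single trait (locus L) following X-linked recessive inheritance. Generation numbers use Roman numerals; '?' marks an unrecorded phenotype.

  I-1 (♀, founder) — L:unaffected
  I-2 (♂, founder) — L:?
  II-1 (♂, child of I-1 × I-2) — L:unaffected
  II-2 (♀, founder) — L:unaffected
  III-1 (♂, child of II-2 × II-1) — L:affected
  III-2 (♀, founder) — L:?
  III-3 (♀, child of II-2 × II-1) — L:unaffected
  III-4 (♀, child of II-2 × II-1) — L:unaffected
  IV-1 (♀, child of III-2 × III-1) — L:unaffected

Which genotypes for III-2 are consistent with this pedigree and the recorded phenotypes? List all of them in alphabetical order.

L/I-1 un ·: X^LX^L|X^LX^l
L/I-2 ? ·: X^LY|X^lY
L/II-1 un I-1×I-2: X^LY
L/II-2 un ·: X^LX^l
L/III-1 aff II-2×II-1: X^lY
L/III-2 ? ·: X^LX^L|X^LX^l
L/III-3 un II-2×II-1: X^LX^L|X^LX^l
L/III-4 un II-2×II-1: X^LX^L|X^LX^l
L/IV-1 un III-2×III-1: X^LX^l
⇒ L over [I-1,I-2,II-1,II-2,III-1,III-2,III-3,III-4,IV-1]: 32 consistent

III-2 ∈ {X^LX^L, X^LX^l}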